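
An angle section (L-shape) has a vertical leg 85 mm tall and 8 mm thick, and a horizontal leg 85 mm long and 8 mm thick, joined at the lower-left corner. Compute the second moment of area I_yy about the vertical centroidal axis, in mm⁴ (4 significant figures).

I_yy ≈ 8.918 × 10⁵ mm⁴

Treat the section as a set of non-overlapping primitives; coordinates are from the bounding-box lower-left.
Vertical leg: 8 × 85, A = 680 mm², x = 4 mm, Ī = 3626.67 mm⁴.
Horizontal leg (remainder): 77 × 8, A = 616 mm², x = 46.5 mm, Ī = 304 355 mm⁴.
Centroid: x̄ = ΣA·x / ΣA = 24.2006 mm.
Transfer each piece to the vertical centroidal axis using Ī + A·d² with d = x − 24.2006:
  vertical leg: d = -20.2006 mm → contributes +281 111 mm⁴
  horizontal leg (remainder): d = 22.2994 mm → contributes +610 669 mm⁴
Total I = 891 780 mm⁴.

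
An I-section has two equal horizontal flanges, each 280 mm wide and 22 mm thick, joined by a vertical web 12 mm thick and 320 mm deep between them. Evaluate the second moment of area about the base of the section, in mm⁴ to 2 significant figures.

Treat the section as a set of non-overlapping primitives; coordinates are from the bounding-box lower-left.
Bottom flange: 280 × 22, A = 6 160 mm², y = 11 mm, Ī = 248 453 mm⁴.
Web: 12 × 320, A = 3 840 mm², y = 182 mm, Ī = 32 768 000 mm⁴.
Top flange: 280 × 22, A = 6 160 mm², y = 353 mm, Ī = 248 453 mm⁴.
Transfer each piece to the bottom edge using Ī + A·d² with d = y − 0:
  bottom flange: d = 11 mm → contributes +993 813 mm⁴
  web: d = 182 mm → contributes +159 964 160 mm⁴
  top flange: d = 353 mm → contributes +767 839 893 mm⁴
Total I = 928 797 867 mm⁴.

I_base ≈ 9.3 × 10⁸ mm⁴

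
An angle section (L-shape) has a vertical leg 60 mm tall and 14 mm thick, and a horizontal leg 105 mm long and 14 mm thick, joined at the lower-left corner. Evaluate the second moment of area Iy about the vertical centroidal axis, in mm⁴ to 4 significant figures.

Iy ≈ 2.288 × 10⁶ mm⁴

Decompose the section into non-overlapping parts with the origin at the bottom-left of its bounding rectangle.
Vertical leg: 14 × 60, A = 840 mm², x = 7 mm, Ī = 13 720 mm⁴.
Horizontal leg (remainder): 91 × 14, A = 1 274 mm², x = 59.5 mm, Ī = 879 166 mm⁴.
Centroid: x̄ = ΣA·x / ΣA = 38.6391 mm.
Transfer each piece to the vertical centroidal axis using Ī + A·d² with d = x − 38.6391:
  vertical leg: d = -31.6391 mm → contributes +854 586 mm⁴
  horizontal leg (remainder): d = 20.8609 mm → contributes +1 433 583 mm⁴
Total I = 2 288 169 mm⁴.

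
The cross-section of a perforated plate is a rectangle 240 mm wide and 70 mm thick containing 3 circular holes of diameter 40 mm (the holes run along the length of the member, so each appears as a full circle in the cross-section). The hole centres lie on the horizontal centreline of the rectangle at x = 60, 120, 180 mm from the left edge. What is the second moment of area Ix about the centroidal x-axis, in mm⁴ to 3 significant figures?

Split into non-overlapping primitives; take the origin at the lower-left of the bounding box.
Plate: 240 × 70, A = 16 800 mm², y = 35 mm, Ī = 6 860 000 mm⁴.
Hole 1 (subtracted): ⌀40, A = 1256.6 mm², y = 35 mm, Ī = 125 664 mm⁴.
Hole 2 (subtracted): ⌀40, A = 1256.6 mm², y = 35 mm, Ī = 125 664 mm⁴.
Hole 3 (subtracted): ⌀40, A = 1256.6 mm², y = 35 mm, Ī = 125 664 mm⁴.
By symmetry the centroid is at mid-height, ȳ = 35 mm.
All pieces are centred on the centroidal x-axis, so I = ΣĪ (holes subtracted) = 6 483 009 mm⁴.

Ix ≈ 6.48 × 10⁶ mm⁴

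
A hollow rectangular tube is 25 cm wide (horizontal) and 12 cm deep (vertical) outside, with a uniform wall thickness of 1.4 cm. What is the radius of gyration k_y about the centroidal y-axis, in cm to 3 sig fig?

k_y ≈ 8.69 cm

Decompose the section into non-overlapping parts with the origin at the bottom-left of its bounding rectangle.
Outer rectangle: 25 × 12, A = 300 cm², x = 12.5 cm, Ī = 15 625 cm⁴.
Inner void (subtracted): 22.2 × 9.2, A = 204.24 cm², x = 12.5 cm, Ī = 8388.1 cm⁴.
By symmetry the centroid is at mid-width, x̄ = 12.5 cm.
All pieces are centred on the centroidal y-axis, so I = ΣĪ (holes subtracted) = 7236.9 cm⁴.
Radius of gyration: k = √(I/A) = √(7236.9 / 95.76) = 8.6933 cm.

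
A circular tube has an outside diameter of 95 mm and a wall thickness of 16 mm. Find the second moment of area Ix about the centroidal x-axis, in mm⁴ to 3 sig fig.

Ix ≈ 3.22 × 10⁶ mm⁴

Break the section into simple shapes (no overlaps), measuring from the bottom-left corner of the bounding box.
Outer circle: ⌀95, A = 7088.2 mm², y = 47.5 mm, Ī = 3 998 198 mm⁴.
Bore (subtracted): ⌀63, A = 3117.2 mm², y = 47.5 mm, Ī = 773 272 mm⁴.
By symmetry the centroid is at mid-height, ȳ = 47.5 mm.
All pieces are centred on the centroidal x-axis, so I = ΣĪ (holes subtracted) = 3 224 927 mm⁴.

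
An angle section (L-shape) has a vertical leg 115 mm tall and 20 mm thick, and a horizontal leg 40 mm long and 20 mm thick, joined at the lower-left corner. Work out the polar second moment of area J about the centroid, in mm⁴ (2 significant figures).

Treat the section as a set of non-overlapping primitives; coordinates are from the bounding-box lower-left.
Vertical leg: 20 × 115, A = 2 300 mm², y = 57.5 mm, Ī = 2 534 792 mm⁴.
Horizontal leg (remainder): 20 × 20, A = 400 mm², y = 10 mm, Ī = 13 333 mm⁴.
Centroid: ȳ = ΣA·y / ΣA = 50.46 mm.
Transfer each piece to the centroidal x-axis using Ī + A·d² with d = y − 50.46:
  vertical leg: d = 7.037 mm → contributes +2 648 687 mm⁴
  horizontal leg (remainder): d = -40.46 mm → contributes +668 234 mm⁴
Total I = 3 316 921 mm⁴.
For the y-axis: x̄ = 12.96 mm.
Repeating about the centroidal y-axis gives I_y = 226 296 mm⁴.
Polar second moment: J = I_x + I_y = 3 543 218 mm⁴.

J ≈ 3.5 × 10⁶ mm⁴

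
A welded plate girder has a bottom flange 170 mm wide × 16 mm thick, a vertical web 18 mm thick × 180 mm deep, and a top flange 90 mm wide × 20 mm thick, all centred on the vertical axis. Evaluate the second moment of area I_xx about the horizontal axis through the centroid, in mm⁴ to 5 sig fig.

Treat the section as a set of non-overlapping primitives; coordinates are from the bounding-box lower-left.
Bottom plate: 170 × 16, A = 2 720 mm², y = 8 mm, Ī = 58026.67 mm⁴.
Web plate: 18 × 180, A = 3 240 mm², y = 106 mm, Ī = 8 748 000 mm⁴.
Top plate: 90 × 20, A = 1 800 mm², y = 206 mm, Ī = 60 000 mm⁴.
Centroid: ȳ = ΣA·y / ΣA = 94.84536 mm.
Transfer each piece to the horizontal axis through the centroid using Ī + A·d² with d = y − 94.84536:
  bottom plate: d = -86.84536 mm → contributes +20 572 584 mm⁴
  web plate: d = 11.15464 mm → contributes +9 151 140 mm⁴
  top plate: d = 111.1546 mm → contributes +22 299 637 mm⁴
Total I = 52 023 361 mm⁴.

I_xx ≈ 5.2023 × 10⁷ mm⁴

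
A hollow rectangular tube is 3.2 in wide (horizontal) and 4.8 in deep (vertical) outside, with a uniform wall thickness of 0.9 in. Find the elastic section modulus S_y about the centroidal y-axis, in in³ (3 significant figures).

Decompose the section into non-overlapping parts with the origin at the bottom-left of its bounding rectangle.
Outer rectangle: 3.2 × 4.8, A = 15.36 in², x = 1.6 in, Ī = 13.107 in⁴.
Inner void (subtracted): 1.4 × 3, A = 4.2 in², x = 1.6 in, Ī = 0.686 in⁴.
By symmetry the centroid is at mid-width, x̄ = 1.6 in.
All pieces are centred on the centroidal y-axis, so I = ΣĪ (holes subtracted) = 12.421 in⁴.
Extreme fibre distance c = 1.6 in; S = I/c = 7.7633 in³.

S_y ≈ 7.76 in³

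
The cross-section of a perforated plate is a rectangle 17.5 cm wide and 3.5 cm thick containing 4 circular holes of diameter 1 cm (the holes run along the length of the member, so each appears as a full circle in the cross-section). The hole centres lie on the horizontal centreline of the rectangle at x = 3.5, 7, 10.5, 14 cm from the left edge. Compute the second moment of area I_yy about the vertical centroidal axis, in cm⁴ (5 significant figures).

Decompose the section into non-overlapping parts with the origin at the bottom-left of its bounding rectangle.
Plate: 17.5 × 3.5, A = 61.25 cm², x = 8.75 cm, Ī = 1563.151 cm⁴.
Hole 1 (subtracted): ⌀1, A = 0.7853982 cm², x = 3.5 cm, Ī = 0.04908739 cm⁴.
Hole 2 (subtracted): ⌀1, A = 0.7853982 cm², x = 7 cm, Ī = 0.04908739 cm⁴.
Hole 3 (subtracted): ⌀1, A = 0.7853982 cm², x = 10.5 cm, Ī = 0.04908739 cm⁴.
Hole 4 (subtracted): ⌀1, A = 0.7853982 cm², x = 14 cm, Ī = 0.04908739 cm⁴.
By symmetry the centroid is at mid-width, x̄ = 8.75 cm.
Transfer each piece to the vertical centroidal axis using Ī + A·d² with d = x − 8.75:
  plate: d = 0 cm → contributes +1563.151 cm⁴
  hole 1: d = -5.25 cm → contributes −21.69662 cm⁴
  hole 2: d = -1.75 cm → contributes −2.454369 cm⁴
  hole 3: d = 1.75 cm → contributes −2.454369 cm⁴
  hole 4: d = 5.25 cm → contributes −21.69662 cm⁴
Total I = 1514.849 cm⁴.

I_yy ≈ 1514.8 cm⁴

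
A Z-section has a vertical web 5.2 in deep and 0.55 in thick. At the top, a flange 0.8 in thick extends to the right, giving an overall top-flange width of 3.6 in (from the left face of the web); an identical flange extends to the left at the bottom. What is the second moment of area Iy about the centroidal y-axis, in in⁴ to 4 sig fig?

Decompose the section into non-overlapping parts with the origin at the bottom-left of its bounding rectangle.
Web: 0.55 × 5.2, A = 2.86 in², x = 3.325 in, Ī = 0.0720958 in⁴.
Top flange (beyond web): 3.05 × 0.8, A = 2.44 in², x = 5.125 in, Ī = 1.89151 in⁴.
Bottom flange (beyond web): 3.05 × 0.8, A = 2.44 in², x = 1.525 in, Ī = 1.89151 in⁴.
Centroid: x̄ = ΣA·x / ΣA = 3.325 in.
Transfer each piece to the centroidal y-axis using Ī + A·d² with d = x − 3.325:
  web: d = 0 in → contributes +0.0720958 in⁴
  top flange (beyond web): d = 1.8 in → contributes +9.79711 in⁴
  bottom flange (beyond web): d = -1.8 in → contributes +9.79711 in⁴
Total I = 19.6663 in⁴.

Iy ≈ 19.67 in⁴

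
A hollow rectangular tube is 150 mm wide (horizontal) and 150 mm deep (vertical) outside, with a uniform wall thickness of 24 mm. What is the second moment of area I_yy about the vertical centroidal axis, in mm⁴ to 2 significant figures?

Treat the section as a set of non-overlapping primitives; coordinates are from the bounding-box lower-left.
Outer rectangle: 150 × 150, A = 22 500 mm², x = 75 mm, Ī = 42 187 500 mm⁴.
Inner void (subtracted): 102 × 102, A = 10 404 mm², x = 75 mm, Ī = 9 020 268 mm⁴.
By symmetry the centroid is at mid-width, x̄ = 75 mm.
All pieces are centred on the vertical centroidal axis, so I = ΣĪ (holes subtracted) = 33 167 232 mm⁴.

I_yy ≈ 3.3 × 10⁷ mm⁴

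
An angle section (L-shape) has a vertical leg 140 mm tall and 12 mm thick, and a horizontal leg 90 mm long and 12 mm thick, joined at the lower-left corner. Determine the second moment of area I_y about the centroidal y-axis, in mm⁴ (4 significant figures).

I_y ≈ 1.712 × 10⁶ mm⁴

Break the section into simple shapes (no overlaps), measuring from the bottom-left corner of the bounding box.
Vertical leg: 12 × 140, A = 1 680 mm², x = 6 mm, Ī = 20 160 mm⁴.
Horizontal leg (remainder): 78 × 12, A = 936 mm², x = 51 mm, Ī = 474 552 mm⁴.
Centroid: x̄ = ΣA·x / ΣA = 22.1009 mm.
Transfer each piece to the centroidal y-axis using Ī + A·d² with d = x − 22.1009:
  vertical leg: d = -16.1009 mm → contributes +455 682 mm⁴
  horizontal leg (remainder): d = 28.8991 mm → contributes +1 256 259 mm⁴
Total I = 1 711 941 mm⁴.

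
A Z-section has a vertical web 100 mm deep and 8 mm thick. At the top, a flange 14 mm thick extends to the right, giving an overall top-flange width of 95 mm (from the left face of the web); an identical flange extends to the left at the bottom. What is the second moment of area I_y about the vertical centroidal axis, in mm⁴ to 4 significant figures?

I_y ≈ 7.037 × 10⁶ mm⁴

Split into non-overlapping primitives; take the origin at the lower-left of the bounding box.
Web: 8 × 100, A = 800 mm², x = 91 mm, Ī = 4266.67 mm⁴.
Top flange (beyond web): 87 × 14, A = 1 218 mm², x = 138.5 mm, Ī = 768 254 mm⁴.
Bottom flange (beyond web): 87 × 14, A = 1 218 mm², x = 43.5 mm, Ī = 768 254 mm⁴.
Centroid: x̄ = ΣA·x / ΣA = 91 mm.
Transfer each piece to the vertical centroidal axis using Ī + A·d² with d = x − 91:
  web: d = 0 mm → contributes +4266.67 mm⁴
  top flange (beyond web): d = 47.5 mm → contributes +3 516 366 mm⁴
  bottom flange (beyond web): d = -47.5 mm → contributes +3 516 366 mm⁴
Total I = 7 036 999 mm⁴.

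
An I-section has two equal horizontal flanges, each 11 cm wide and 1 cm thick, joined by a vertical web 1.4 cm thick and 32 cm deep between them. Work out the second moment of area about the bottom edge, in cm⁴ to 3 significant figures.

I_base ≈ 2.91 × 10⁴ cm⁴

Split into non-overlapping primitives; take the origin at the lower-left of the bounding box.
Bottom flange: 11 × 1, A = 11 cm², y = 0.5 cm, Ī = 0.91667 cm⁴.
Web: 1.4 × 32, A = 44.8 cm², y = 17 cm, Ī = 3822.9 cm⁴.
Top flange: 11 × 1, A = 11 cm², y = 33.5 cm, Ī = 0.91667 cm⁴.
Transfer each piece to a horizontal axis along the bottom face using Ī + A·d² with d = y − 0:
  bottom flange: d = 0.5 cm → contributes +3.6667 cm⁴
  web: d = 17 cm → contributes +16 770 cm⁴
  top flange: d = 33.5 cm → contributes +12 346 cm⁴
Total I = 29 119 cm⁴.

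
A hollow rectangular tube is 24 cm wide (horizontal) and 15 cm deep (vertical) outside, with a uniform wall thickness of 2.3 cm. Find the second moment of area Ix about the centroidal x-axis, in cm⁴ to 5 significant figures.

Treat the section as a set of non-overlapping primitives; coordinates are from the bounding-box lower-left.
Outer rectangle: 24 × 15, A = 360 cm², y = 7.5 cm, Ī = 6 750 cm⁴.
Inner void (subtracted): 19.4 × 10.4, A = 201.76 cm², y = 7.5 cm, Ī = 1818.53 cm⁴.
By symmetry the centroid is at mid-height, ȳ = 7.5 cm.
All pieces are centred on the centroidal x-axis, so I = ΣĪ (holes subtracted) = 4931.47 cm⁴.

Ix ≈ 4931.5 cm⁴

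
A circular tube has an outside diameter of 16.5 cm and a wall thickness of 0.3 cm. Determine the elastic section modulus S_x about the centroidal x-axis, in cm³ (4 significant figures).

Split into non-overlapping primitives; take the origin at the lower-left of the bounding box.
Outer circle: ⌀16.5, A = 213.825 cm², y = 8.25 cm, Ī = 3638.36 cm⁴.
Bore (subtracted): ⌀15.9, A = 198.557 cm², y = 8.25 cm, Ī = 3137.32 cm⁴.
By symmetry the centroid is at mid-height, ȳ = 8.25 cm.
All pieces are centred on the centroidal x-axis, so I = ΣĪ (holes subtracted) = 501.043 cm⁴.
Extreme fibre distance c = 8.25 cm; S = I/c = 60.7325 cm³.

S_x ≈ 60.73 cm³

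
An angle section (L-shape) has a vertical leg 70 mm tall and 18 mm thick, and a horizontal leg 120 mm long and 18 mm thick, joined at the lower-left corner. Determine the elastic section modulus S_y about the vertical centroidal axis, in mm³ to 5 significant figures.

S_y ≈ 5.7224 × 10⁴ mm³

Break the section into simple shapes (no overlaps), measuring from the bottom-left corner of the bounding box.
Vertical leg: 18 × 70, A = 1 260 mm², x = 9 mm, Ī = 34 020 mm⁴.
Horizontal leg (remainder): 102 × 18, A = 1 836 mm², x = 69 mm, Ī = 1 591 812 mm⁴.
Centroid: x̄ = ΣA·x / ΣA = 44.5814 mm.
Transfer each piece to the vertical centroidal axis using Ī + A·d² with d = x − 44.5814:
  vertical leg: d = -35.5814 mm → contributes +1 629 225 mm⁴
  horizontal leg (remainder): d = 24.4186 mm → contributes +2 686 561 mm⁴
Total I = 4 315 785 mm⁴.
Extreme fibre distance c = 75.4186 mm; S = I/c = 57224.41 mm³.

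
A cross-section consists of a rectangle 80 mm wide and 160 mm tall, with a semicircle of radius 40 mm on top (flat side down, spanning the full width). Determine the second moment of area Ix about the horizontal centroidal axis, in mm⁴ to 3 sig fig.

Break the section into simple shapes (no overlaps), measuring from the bottom-left corner of the bounding box.
Rectangular body: 80 × 160, A = 12 800 mm², y = 80 mm, Ī = 27 306 667 mm⁴.
Semicircular cap: semicircle r = 40, A = 2513.3 mm², y = 176.98 mm, Ī = 280 978 mm⁴.
Centroid: ȳ = ΣA·y / ΣA = 95.916 mm.
Transfer each piece to the horizontal centroidal axis using Ī + A·d² with d = y − 95.916:
  rectangular body: d = -15.916 mm → contributes +30 549 218 mm⁴
  semicircular cap: d = 81.06 mm → contributes +16 795 155 mm⁴
Total I = 47 344 373 mm⁴.

Ix ≈ 4.73 × 10⁷ mm⁴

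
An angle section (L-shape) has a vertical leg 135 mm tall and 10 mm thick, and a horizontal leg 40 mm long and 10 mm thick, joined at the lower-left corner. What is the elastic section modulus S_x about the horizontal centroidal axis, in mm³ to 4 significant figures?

S_x ≈ 3.819 × 10⁴ mm³

Decompose the section into non-overlapping parts with the origin at the bottom-left of its bounding rectangle.
Vertical leg: 10 × 135, A = 1 350 mm², y = 67.5 mm, Ī = 2 050 313 mm⁴.
Horizontal leg (remainder): 30 × 10, A = 300 mm², y = 5 mm, Ī = 2 500 mm⁴.
Centroid: ȳ = ΣA·y / ΣA = 56.1364 mm.
Transfer each piece to the horizontal centroidal axis using Ī + A·d² with d = y − 56.1364:
  vertical leg: d = 11.3636 mm → contributes +2 224 641 mm⁴
  horizontal leg (remainder): d = -51.1364 mm → contributes +786 978 mm⁴
Total I = 3 011 619 mm⁴.
Extreme fibre distance c = 78.8636 mm; S = I/c = 38187.7 mm³.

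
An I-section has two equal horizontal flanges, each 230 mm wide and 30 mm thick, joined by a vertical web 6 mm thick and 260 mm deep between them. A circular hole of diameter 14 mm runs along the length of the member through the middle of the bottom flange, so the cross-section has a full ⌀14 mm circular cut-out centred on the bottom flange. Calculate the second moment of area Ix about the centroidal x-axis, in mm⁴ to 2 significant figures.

Ix ≈ 3.0 × 10⁸ mm⁴

Break the section into simple shapes (no overlaps), measuring from the bottom-left corner of the bounding box.
Bottom flange: 230 × 30, A = 6 900 mm², y = 15 mm, Ī = 517 500 mm⁴.
Web: 6 × 260, A = 1 560 mm², y = 160 mm, Ī = 8 788 000 mm⁴.
Top flange: 230 × 30, A = 6 900 mm², y = 305 mm, Ī = 517 500 mm⁴.
Hole (subtracted): ⌀14, A = 153.9 mm², y = 15 mm, Ī = 1 886 mm⁴.
Centroid: ȳ = ΣA·y / ΣA = 161.5 mm.
Transfer each piece to the centroidal x-axis using Ī + A·d² with d = y − 161.5:
  bottom flange: d = -146.5 mm → contributes +148 542 141 mm⁴
  web: d = -1.468 mm → contributes +8 791 361 mm⁴
  top flange: d = 143.5 mm → contributes +142 667 595 mm⁴
  hole: d = -146.5 mm → contributes −3 304 295 mm⁴
Total I = 296 696 802 mm⁴.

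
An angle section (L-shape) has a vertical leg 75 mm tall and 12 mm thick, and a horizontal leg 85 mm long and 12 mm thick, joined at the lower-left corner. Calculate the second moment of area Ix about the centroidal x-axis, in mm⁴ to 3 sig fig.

Treat the section as a set of non-overlapping primitives; coordinates are from the bounding-box lower-left.
Vertical leg: 12 × 75, A = 900 mm², y = 37.5 mm, Ī = 421 875 mm⁴.
Horizontal leg (remainder): 73 × 12, A = 876 mm², y = 6 mm, Ī = 10 512 mm⁴.
Centroid: ȳ = ΣA·y / ΣA = 21.963 mm.
Transfer each piece to the centroidal x-axis using Ī + A·d² with d = y − 21.963:
  vertical leg: d = 15.537 mm → contributes +639 138 mm⁴
  horizontal leg (remainder): d = -15.963 mm → contributes +233 727 mm⁴
Total I = 872 866 mm⁴.

Ix ≈ 8.73 × 10⁵ mm⁴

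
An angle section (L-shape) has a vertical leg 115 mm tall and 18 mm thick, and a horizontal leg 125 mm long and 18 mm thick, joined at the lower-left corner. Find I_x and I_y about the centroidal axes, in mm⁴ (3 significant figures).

Decompose the section into non-overlapping parts with the origin at the bottom-left of its bounding rectangle.
Vertical leg: 18 × 115, A = 2 070 mm², y = 57.5 mm, Ī = 2 281 313 mm⁴.
Horizontal leg (remainder): 107 × 18, A = 1 926 mm², y = 9 mm, Ī = 52 002 mm⁴.
Centroid: ȳ = ΣA·y / ΣA = 34.124 mm.
Transfer each piece to the centroidal x-axis using Ī + A·d² with d = y − 34.124:
  vertical leg: d = 23.376 mm → contributes +3 412 450 mm⁴
  horizontal leg (remainder): d = -25.124 mm → contributes +1 267 711 mm⁴
Total I = 4 680 161 mm⁴.
For the y-axis: x̄ = 39.124 mm.
Repeating about the centroidal y-axis gives I_y = 5 790 731 mm⁴.

I_x ≈ 4.68 × 10⁶ mm⁴, I_y ≈ 5.79 × 10⁶ mm⁴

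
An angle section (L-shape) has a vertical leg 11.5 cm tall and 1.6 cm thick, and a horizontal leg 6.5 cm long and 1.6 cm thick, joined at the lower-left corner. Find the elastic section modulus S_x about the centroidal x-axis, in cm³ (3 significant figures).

Decompose the section into non-overlapping parts with the origin at the bottom-left of its bounding rectangle.
Vertical leg: 1.6 × 11.5, A = 18.4 cm², y = 5.75 cm, Ī = 202.78 cm⁴.
Horizontal leg (remainder): 4.9 × 1.6, A = 7.84 cm², y = 0.8 cm, Ī = 1.6725 cm⁴.
Centroid: ȳ = ΣA·y / ΣA = 4.271 cm.
Transfer each piece to the centroidal x-axis using Ī + A·d² with d = y − 4.271:
  vertical leg: d = 1.479 cm → contributes +243.03 cm⁴
  horizontal leg (remainder): d = -3.471 cm → contributes +96.13 cm⁴
Total I = 339.16 cm⁴.
Extreme fibre distance c = 7.229 cm; S = I/c = 46.917 cm³.

S_x ≈ 46.9 cm³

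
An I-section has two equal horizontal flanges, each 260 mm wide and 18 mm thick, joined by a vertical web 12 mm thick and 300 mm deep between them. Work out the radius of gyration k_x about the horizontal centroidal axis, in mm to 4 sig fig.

k_x ≈ 142.7 mm

Decompose the section into non-overlapping parts with the origin at the bottom-left of its bounding rectangle.
Bottom flange: 260 × 18, A = 4 680 mm², y = 9 mm, Ī = 126 360 mm⁴.
Web: 12 × 300, A = 3 600 mm², y = 168 mm, Ī = 27 000 000 mm⁴.
Top flange: 260 × 18, A = 4 680 mm², y = 327 mm, Ī = 126 360 mm⁴.
By symmetry the centroid is at mid-height, ȳ = 168 mm.
Transfer each piece to the horizontal centroidal axis using Ī + A·d² with d = y − 168:
  bottom flange: d = -159 mm → contributes +118 441 440 mm⁴
  web: d = 0 mm → contributes +27 000 000 mm⁴
  top flange: d = 159 mm → contributes +118 441 440 mm⁴
Total I = 263 882 880 mm⁴.
Radius of gyration: k = √(I/A) = √(263 882 880 / 12 960) = 142.693 mm.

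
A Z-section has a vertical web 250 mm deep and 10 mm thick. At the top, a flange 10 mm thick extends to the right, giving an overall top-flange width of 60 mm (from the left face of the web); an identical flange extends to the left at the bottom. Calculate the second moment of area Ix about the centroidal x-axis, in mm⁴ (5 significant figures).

Ix ≈ 2.7429 × 10⁷ mm⁴

Split into non-overlapping primitives; take the origin at the lower-left of the bounding box.
Web: 10 × 250, A = 2 500 mm², y = 125 mm, Ī = 13 020 833 mm⁴.
Top flange (beyond web): 50 × 10, A = 500 mm², y = 245 mm, Ī = 4166.667 mm⁴.
Bottom flange (beyond web): 50 × 10, A = 500 mm², y = 5 mm, Ī = 4166.667 mm⁴.
Centroid: ȳ = ΣA·y / ΣA = 125 mm.
Transfer each piece to the centroidal x-axis using Ī + A·d² with d = y − 125:
  web: d = 0 mm → contributes +13 020 833 mm⁴
  top flange (beyond web): d = 120 mm → contributes +7 204 167 mm⁴
  bottom flange (beyond web): d = -120 mm → contributes +7 204 167 mm⁴
Total I = 27 429 167 mm⁴.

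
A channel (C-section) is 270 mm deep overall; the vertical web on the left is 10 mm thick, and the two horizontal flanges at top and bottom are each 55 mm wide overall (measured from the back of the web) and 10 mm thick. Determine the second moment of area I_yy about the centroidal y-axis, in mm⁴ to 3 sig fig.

I_yy ≈ 6.85 × 10⁵ mm⁴

Split into non-overlapping primitives; take the origin at the lower-left of the bounding box.
Web: 10 × 270, A = 2 700 mm², x = 5 mm, Ī = 22 500 mm⁴.
Top flange (beyond web): 45 × 10, A = 450 mm², x = 32.5 mm, Ī = 75 938 mm⁴.
Bottom flange (beyond web): 45 × 10, A = 450 mm², x = 32.5 mm, Ī = 75 938 mm⁴.
Centroid: x̄ = ΣA·x / ΣA = 11.875 mm.
Transfer each piece to the centroidal y-axis using Ī + A·d² with d = x − 11.875:
  web: d = -6.875 mm → contributes +150 117 mm⁴
  top flange (beyond web): d = 20.625 mm → contributes +267 363 mm⁴
  bottom flange (beyond web): d = 20.625 mm → contributes +267 363 mm⁴
Total I = 684 844 mm⁴.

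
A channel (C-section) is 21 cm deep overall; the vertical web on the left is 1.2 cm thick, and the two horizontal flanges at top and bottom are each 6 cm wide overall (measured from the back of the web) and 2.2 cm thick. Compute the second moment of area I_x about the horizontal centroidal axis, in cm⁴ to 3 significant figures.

Decompose the section into non-overlapping parts with the origin at the bottom-left of its bounding rectangle.
Web: 1.2 × 21, A = 25.2 cm², y = 10.5 cm, Ī = 926.1 cm⁴.
Top flange (beyond web): 4.8 × 2.2, A = 10.56 cm², y = 19.9 cm, Ī = 4.2592 cm⁴.
Bottom flange (beyond web): 4.8 × 2.2, A = 10.56 cm², y = 1.1 cm, Ī = 4.2592 cm⁴.
By symmetry the centroid is at mid-height, ȳ = 10.5 cm.
Transfer each piece to the horizontal centroidal axis using Ī + A·d² with d = y − 10.5:
  web: d = 0 cm → contributes +926.1 cm⁴
  top flange (beyond web): d = 9.4 cm → contributes +937.34 cm⁴
  bottom flange (beyond web): d = -9.4 cm → contributes +937.34 cm⁴
Total I = 2800.8 cm⁴.

I_x ≈ 2800 cm⁴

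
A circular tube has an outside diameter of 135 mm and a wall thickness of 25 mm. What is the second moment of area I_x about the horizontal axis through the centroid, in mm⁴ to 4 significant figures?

I_x ≈ 1.374 × 10⁷ mm⁴

Decompose the section into non-overlapping parts with the origin at the bottom-left of its bounding rectangle.
Outer circle: ⌀135, A = 14313.9 mm², y = 67.5 mm, Ī = 16 304 406 mm⁴.
Bore (subtracted): ⌀85, A = 5674.5 mm², y = 67.5 mm, Ī = 2 562 392 mm⁴.
By symmetry the centroid is at mid-height, ȳ = 67.5 mm.
All pieces are centred on the horizontal axis through the centroid, so I = ΣĪ (holes subtracted) = 13 742 013 mm⁴.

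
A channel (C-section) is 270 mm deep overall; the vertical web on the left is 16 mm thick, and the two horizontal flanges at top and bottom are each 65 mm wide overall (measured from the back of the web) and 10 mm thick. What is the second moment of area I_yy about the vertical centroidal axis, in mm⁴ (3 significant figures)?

I_yy ≈ 1.13 × 10⁶ mm⁴

Break the section into simple shapes (no overlaps), measuring from the bottom-left corner of the bounding box.
Web: 16 × 270, A = 4 320 mm², x = 8 mm, Ī = 92 160 mm⁴.
Top flange (beyond web): 49 × 10, A = 490 mm², x = 40.5 mm, Ī = 98 041 mm⁴.
Bottom flange (beyond web): 49 × 10, A = 490 mm², x = 40.5 mm, Ī = 98 041 mm⁴.
Centroid: x̄ = ΣA·x / ΣA = 14.009 mm.
Transfer each piece to the vertical centroidal axis using Ī + A·d² with d = x − 14.009:
  web: d = -6.0094 mm → contributes +248 169 mm⁴
  top flange (beyond web): d = 26.491 mm → contributes +441 898 mm⁴
  bottom flange (beyond web): d = 26.491 mm → contributes +441 898 mm⁴
Total I = 1 131 966 mm⁴.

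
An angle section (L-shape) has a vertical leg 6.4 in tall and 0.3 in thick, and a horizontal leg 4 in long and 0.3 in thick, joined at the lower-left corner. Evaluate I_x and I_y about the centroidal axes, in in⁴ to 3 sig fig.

I_x ≈ 13.1 in⁴, I_y ≈ 4.09 in⁴

Treat the section as a set of non-overlapping primitives; coordinates are from the bounding-box lower-left.
Vertical leg: 0.3 × 6.4, A = 1.92 in², y = 3.2 in, Ī = 6.5536 in⁴.
Horizontal leg (remainder): 3.7 × 0.3, A = 1.11 in², y = 0.15 in, Ī = 0.008325 in⁴.
Centroid: ȳ = ΣA·y / ΣA = 2.0827 in.
Transfer each piece to the centroidal x-axis using Ī + A·d² with d = y − 2.0827:
  vertical leg: d = 1.1173 in → contributes +8.9506 in⁴
  horizontal leg (remainder): d = -1.9327 in → contributes +4.1544 in⁴
Total I = 13.105 in⁴.
For the y-axis: x̄ = 0.88267 in.
Repeating about the centroidal y-axis gives I_y = 4.0942 in⁴.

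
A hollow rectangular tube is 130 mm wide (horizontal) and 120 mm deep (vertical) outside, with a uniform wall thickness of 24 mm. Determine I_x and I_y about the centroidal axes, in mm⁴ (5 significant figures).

Split into non-overlapping primitives; take the origin at the lower-left of the bounding box.
Outer rectangle: 130 × 120, A = 15 600 mm², y = 60 mm, Ī = 18 720 000 mm⁴.
Inner void (subtracted): 82 × 72, A = 5 904 mm², y = 60 mm, Ī = 2 550 528 mm⁴.
By symmetry the centroid is at mid-height, ȳ = 60 mm.
All pieces are centred on the centroidal x-axis, so I = ΣĪ (holes subtracted) = 16 169 472 mm⁴.
Repeating about the centroidal y-axis gives I_y = 18 661 792 mm⁴.

I_x ≈ 1.6169 × 10⁷ mm⁴, I_y ≈ 1.8662 × 10⁷ mm⁴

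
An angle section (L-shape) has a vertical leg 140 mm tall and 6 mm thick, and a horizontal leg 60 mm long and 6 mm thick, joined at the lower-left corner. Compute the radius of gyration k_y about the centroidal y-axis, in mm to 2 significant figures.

Break the section into simple shapes (no overlaps), measuring from the bottom-left corner of the bounding box.
Vertical leg: 6 × 140, A = 840 mm², x = 3 mm, Ī = 2 520 mm⁴.
Horizontal leg (remainder): 54 × 6, A = 324 mm², x = 33 mm, Ī = 78 732 mm⁴.
Centroid: x̄ = ΣA·x / ΣA = 11.35 mm.
Transfer each piece to the centroidal y-axis using Ī + A·d² with d = x − 11.35:
  vertical leg: d = -8.351 mm → contributes +61 094 mm⁴
  horizontal leg (remainder): d = 21.65 mm → contributes +230 591 mm⁴
Total I = 291 685 mm⁴.
Radius of gyration: k = √(I/A) = √(291 685 / 1 164) = 15.83 mm.

k_y ≈ 16 mm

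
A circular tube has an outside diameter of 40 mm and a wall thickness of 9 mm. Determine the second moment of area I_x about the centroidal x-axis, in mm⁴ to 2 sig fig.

Treat the section as a set of non-overlapping primitives; coordinates are from the bounding-box lower-left.
Outer circle: ⌀40, A = 1 257 mm², y = 20 mm, Ī = 125 664 mm⁴.
Bore (subtracted): ⌀22, A = 380.1 mm², y = 20 mm, Ī = 11 499 mm⁴.
By symmetry the centroid is at mid-height, ȳ = 20 mm.
All pieces are centred on the centroidal x-axis, so I = ΣĪ (holes subtracted) = 114 165 mm⁴.

I_x ≈ 1.1 × 10⁵ mm⁴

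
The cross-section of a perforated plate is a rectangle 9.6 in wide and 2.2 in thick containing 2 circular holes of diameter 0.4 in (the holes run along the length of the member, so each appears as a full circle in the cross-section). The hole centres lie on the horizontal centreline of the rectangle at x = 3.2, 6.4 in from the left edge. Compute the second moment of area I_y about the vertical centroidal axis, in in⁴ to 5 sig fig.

I_y ≈ 161.56 in⁴

Break the section into simple shapes (no overlaps), measuring from the bottom-left corner of the bounding box.
Plate: 9.6 × 2.2, A = 21.12 in², x = 4.8 in, Ī = 162.2016 in⁴.
Hole 1 (subtracted): ⌀0.4, A = 0.1256637 in², x = 3.2 in, Ī = 0.001256637 in⁴.
Hole 2 (subtracted): ⌀0.4, A = 0.1256637 in², x = 6.4 in, Ī = 0.001256637 in⁴.
By symmetry the centroid is at mid-width, x̄ = 4.8 in.
Transfer each piece to the vertical centroidal axis using Ī + A·d² with d = x − 4.8:
  plate: d = 0 in → contributes +162.2016 in⁴
  hole 1: d = -1.6 in → contributes −0.3229557 in⁴
  hole 2: d = 1.6 in → contributes −0.3229557 in⁴
Total I = 161.5557 in⁴.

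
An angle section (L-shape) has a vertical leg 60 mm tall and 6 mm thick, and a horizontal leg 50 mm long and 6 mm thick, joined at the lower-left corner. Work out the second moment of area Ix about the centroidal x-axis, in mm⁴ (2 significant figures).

Ix ≈ 2.2 × 10⁵ mm⁴

Treat the section as a set of non-overlapping primitives; coordinates are from the bounding-box lower-left.
Vertical leg: 6 × 60, A = 360 mm², y = 30 mm, Ī = 108 000 mm⁴.
Horizontal leg (remainder): 44 × 6, A = 264 mm², y = 3 mm, Ī = 792 mm⁴.
Centroid: ȳ = ΣA·y / ΣA = 18.58 mm.
Transfer each piece to the centroidal x-axis using Ī + A·d² with d = y − 18.58:
  vertical leg: d = 11.42 mm → contributes +154 975 mm⁴
  horizontal leg (remainder): d = -15.58 mm → contributes +64 849 mm⁴
Total I = 219 824 mm⁴.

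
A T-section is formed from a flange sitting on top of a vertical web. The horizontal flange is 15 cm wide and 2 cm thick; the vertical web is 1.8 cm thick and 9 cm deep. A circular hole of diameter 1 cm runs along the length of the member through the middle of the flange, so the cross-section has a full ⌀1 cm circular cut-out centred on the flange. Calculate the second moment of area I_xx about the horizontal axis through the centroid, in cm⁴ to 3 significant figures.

I_xx ≈ 435 cm⁴

Treat the section as a set of non-overlapping primitives; coordinates are from the bounding-box lower-left.
Flange: 15 × 2, A = 30 cm², y = 10 cm, Ī = 10 cm⁴.
Web: 1.8 × 9, A = 16.2 cm², y = 4.5 cm, Ī = 109.35 cm⁴.
Hole (subtracted): ⌀1, A = 0.7854 cm², y = 10 cm, Ī = 0.049087 cm⁴.
Centroid: ȳ = ΣA·y / ΣA = 8.0381 cm.
Transfer each piece to the horizontal axis through the centroid using Ī + A·d² with d = y − 8.0381:
  flange: d = 1.9619 cm → contributes +125.47 cm⁴
  web: d = -3.5381 cm → contributes +312.14 cm⁴
  hole: d = 1.9619 cm → contributes −3.0722 cm⁴
Total I = 434.54 cm⁴.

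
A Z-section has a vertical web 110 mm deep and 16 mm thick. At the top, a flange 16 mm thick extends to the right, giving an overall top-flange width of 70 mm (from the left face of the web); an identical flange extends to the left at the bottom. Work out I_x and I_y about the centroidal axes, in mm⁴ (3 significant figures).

Decompose the section into non-overlapping parts with the origin at the bottom-left of its bounding rectangle.
Web: 16 × 110, A = 1 760 mm², y = 55 mm, Ī = 1 774 667 mm⁴.
Top flange (beyond web): 54 × 16, A = 864 mm², y = 102 mm, Ī = 18 432 mm⁴.
Bottom flange (beyond web): 54 × 16, A = 864 mm², y = 8 mm, Ī = 18 432 mm⁴.
Centroid: ȳ = ΣA·y / ΣA = 55 mm.
Transfer each piece to the centroidal x-axis using Ī + A·d² with d = y − 55:
  web: d = 0 mm → contributes +1 774 667 mm⁴
  top flange (beyond web): d = 47 mm → contributes +1 927 008 mm⁴
  bottom flange (beyond web): d = -47 mm → contributes +1 927 008 mm⁴
Total I = 5 628 683 mm⁴.
For the y-axis: x̄ = 62 mm.
Repeating about the centroidal y-axis gives I_y = 2 574 251 mm⁴.

I_x ≈ 5.63 × 10⁶ mm⁴, I_y ≈ 2.57 × 10⁶ mm⁴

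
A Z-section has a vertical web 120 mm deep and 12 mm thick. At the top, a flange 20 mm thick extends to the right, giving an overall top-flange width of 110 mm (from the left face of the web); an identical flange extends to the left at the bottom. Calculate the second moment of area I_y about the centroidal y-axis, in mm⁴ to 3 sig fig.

Break the section into simple shapes (no overlaps), measuring from the bottom-left corner of the bounding box.
Web: 12 × 120, A = 1 440 mm², x = 104 mm, Ī = 17 280 mm⁴.
Top flange (beyond web): 98 × 20, A = 1 960 mm², x = 159 mm, Ī = 1 568 653 mm⁴.
Bottom flange (beyond web): 98 × 20, A = 1 960 mm², x = 49 mm, Ī = 1 568 653 mm⁴.
Centroid: x̄ = ΣA·x / ΣA = 104 mm.
Transfer each piece to the centroidal y-axis using Ī + A·d² with d = x − 104:
  web: d = 0 mm → contributes +17 280 mm⁴
  top flange (beyond web): d = 55 mm → contributes +7 497 653 mm⁴
  bottom flange (beyond web): d = -55 mm → contributes +7 497 653 mm⁴
Total I = 15 012 587 mm⁴.

I_y ≈ 1.50 × 10⁷ mm⁴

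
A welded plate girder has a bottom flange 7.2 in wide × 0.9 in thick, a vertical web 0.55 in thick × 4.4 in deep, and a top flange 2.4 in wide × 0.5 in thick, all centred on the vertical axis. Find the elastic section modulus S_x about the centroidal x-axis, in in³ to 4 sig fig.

S_x ≈ 9.010 in³

Treat the section as a set of non-overlapping primitives; coordinates are from the bounding-box lower-left.
Bottom plate: 7.2 × 0.9, A = 6.48 in², y = 0.45 in, Ī = 0.4374 in⁴.
Web plate: 0.55 × 4.4, A = 2.42 in², y = 3.1 in, Ī = 3.90427 in⁴.
Top plate: 2.4 × 0.5, A = 1.2 in², y = 5.55 in, Ī = 0.025 in⁴.
Centroid: ȳ = ΣA·y / ΣA = 1.69089 in.
Transfer each piece to the centroidal x-axis using Ī + A·d² with d = y − 1.69089:
  bottom plate: d = -1.24089 in → contributes +10.4154 in⁴
  web plate: d = 1.40911 in → contributes +8.70939 in⁴
  top plate: d = 3.85911 in → contributes +17.8963 in⁴
Total I = 37.021 in⁴.
Extreme fibre distance c = 4.10911 in; S = I/c = 9.0095 in³.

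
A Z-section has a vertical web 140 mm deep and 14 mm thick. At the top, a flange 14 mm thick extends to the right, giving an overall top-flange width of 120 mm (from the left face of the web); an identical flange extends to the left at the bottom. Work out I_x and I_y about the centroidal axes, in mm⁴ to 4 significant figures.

I_x ≈ 1.503 × 10⁷ mm⁴, I_y ≈ 1.350 × 10⁷ mm⁴

Decompose the section into non-overlapping parts with the origin at the bottom-left of its bounding rectangle.
Web: 14 × 140, A = 1 960 mm², y = 70 mm, Ī = 3 201 333 mm⁴.
Top flange (beyond web): 106 × 14, A = 1 484 mm², y = 133 mm, Ī = 24238.7 mm⁴.
Bottom flange (beyond web): 106 × 14, A = 1 484 mm², y = 7 mm, Ī = 24238.7 mm⁴.
Centroid: ȳ = ΣA·y / ΣA = 70 mm.
Transfer each piece to the centroidal x-axis using Ī + A·d² with d = y − 70:
  web: d = 0 mm → contributes +3 201 333 mm⁴
  top flange (beyond web): d = 63 mm → contributes +5 914 235 mm⁴
  bottom flange (beyond web): d = -63 mm → contributes +5 914 235 mm⁴
Total I = 15 029 803 mm⁴.
For the y-axis: x̄ = 113 mm.
Repeating about the centroidal y-axis gives I_y = 13 495 851 mm⁴.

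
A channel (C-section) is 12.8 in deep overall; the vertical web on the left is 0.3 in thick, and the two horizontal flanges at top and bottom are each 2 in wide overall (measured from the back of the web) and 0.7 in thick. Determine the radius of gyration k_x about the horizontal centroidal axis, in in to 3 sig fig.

Break the section into simple shapes (no overlaps), measuring from the bottom-left corner of the bounding box.
Web: 0.3 × 12.8, A = 3.84 in², y = 6.4 in, Ī = 52.429 in⁴.
Top flange (beyond web): 1.7 × 0.7, A = 1.19 in², y = 12.45 in, Ī = 0.048592 in⁴.
Bottom flange (beyond web): 1.7 × 0.7, A = 1.19 in², y = 0.35 in, Ī = 0.048592 in⁴.
By symmetry the centroid is at mid-height, ȳ = 6.4 in.
Transfer each piece to the horizontal centroidal axis using Ī + A·d² with d = y − 6.4:
  web: d = 0 in → contributes +52.429 in⁴
  top flange (beyond web): d = 6.05 in → contributes +43.606 in⁴
  bottom flange (beyond web): d = -6.05 in → contributes +43.606 in⁴
Total I = 139.64 in⁴.
Radius of gyration: k = √(I/A) = √(139.64 / 6.22) = 4.7382 in.

k_x ≈ 4.74 in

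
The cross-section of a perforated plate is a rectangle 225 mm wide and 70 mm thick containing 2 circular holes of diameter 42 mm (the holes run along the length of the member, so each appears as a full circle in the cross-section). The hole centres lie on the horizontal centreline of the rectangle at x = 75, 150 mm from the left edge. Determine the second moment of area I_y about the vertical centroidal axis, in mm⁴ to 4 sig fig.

Decompose the section into non-overlapping parts with the origin at the bottom-left of its bounding rectangle.
Plate: 225 × 70, A = 15 750 mm², x = 112.5 mm, Ī = 66 445 313 mm⁴.
Hole 1 (subtracted): ⌀42, A = 1385.44 mm², x = 75 mm, Ī = 152 745 mm⁴.
Hole 2 (subtracted): ⌀42, A = 1385.44 mm², x = 150 mm, Ī = 152 745 mm⁴.
By symmetry the centroid is at mid-width, x̄ = 112.5 mm.
Transfer each piece to the vertical centroidal axis using Ī + A·d² with d = x − 112.5:
  plate: d = 0 mm → contributes +66 445 313 mm⁴
  hole 1: d = -37.5 mm → contributes −2 101 023 mm⁴
  hole 2: d = 37.5 mm → contributes −2 101 023 mm⁴
Total I = 62 243 266 mm⁴.

I_y ≈ 6.224 × 10⁷ mm⁴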